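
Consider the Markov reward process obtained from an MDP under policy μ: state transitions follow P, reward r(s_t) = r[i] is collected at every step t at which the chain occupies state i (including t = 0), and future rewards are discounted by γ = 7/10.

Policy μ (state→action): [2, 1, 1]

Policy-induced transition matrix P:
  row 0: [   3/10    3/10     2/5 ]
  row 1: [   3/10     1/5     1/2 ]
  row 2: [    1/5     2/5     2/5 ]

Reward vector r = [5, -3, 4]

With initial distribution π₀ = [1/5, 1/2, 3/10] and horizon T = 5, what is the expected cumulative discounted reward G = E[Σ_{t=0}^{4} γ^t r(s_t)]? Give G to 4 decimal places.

t=0: π = [0.2000, 0.5000, 0.3000], E[r] = 0.7000, γ^t·E[r] = 0.700000, running G = 0.700000
t=1: π = [0.2700, 0.2800, 0.4500], E[r] = 2.3100, γ^t·E[r] = 1.617000, running G = 2.317000
t=2: π = [0.2550, 0.3170, 0.4280], E[r] = 2.0360, γ^t·E[r] = 0.997640, running G = 3.314640
t=3: π = [0.2572, 0.3111, 0.4317], E[r] = 2.0795, γ^t·E[r] = 0.713269, running G = 4.027909
t=4: π = [0.2568, 0.3121, 0.4311], E[r] = 2.0724, γ^t·E[r] = 0.497586, running G = 4.525494

G = 4.5255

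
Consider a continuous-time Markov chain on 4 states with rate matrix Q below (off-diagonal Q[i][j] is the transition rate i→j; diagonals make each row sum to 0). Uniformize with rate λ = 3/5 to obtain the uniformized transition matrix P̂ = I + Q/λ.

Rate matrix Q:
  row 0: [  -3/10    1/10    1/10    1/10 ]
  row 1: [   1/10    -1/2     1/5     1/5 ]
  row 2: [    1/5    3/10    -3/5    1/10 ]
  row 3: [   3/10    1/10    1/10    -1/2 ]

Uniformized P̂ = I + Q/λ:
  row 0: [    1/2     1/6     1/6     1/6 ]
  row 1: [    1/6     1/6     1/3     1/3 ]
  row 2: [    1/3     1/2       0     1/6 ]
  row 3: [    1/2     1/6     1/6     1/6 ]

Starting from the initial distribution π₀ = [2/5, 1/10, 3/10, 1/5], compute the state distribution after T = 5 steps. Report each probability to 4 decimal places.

t=0: π = [0.4000, 0.1000, 0.3000, 0.2000]
t=1: π = [0.4167, 0.2667, 0.1333, 0.1833]
t=2: π = [0.3889, 0.2111, 0.1889, 0.2111]
t=3: π = [0.3981, 0.2296, 0.1704, 0.2019]
t=4: π = [0.3951, 0.2235, 0.1765, 0.2049]
t=5: π = [0.3961, 0.2255, 0.1745, 0.2039]

π = [0.3961, 0.2255, 0.1745, 0.2039]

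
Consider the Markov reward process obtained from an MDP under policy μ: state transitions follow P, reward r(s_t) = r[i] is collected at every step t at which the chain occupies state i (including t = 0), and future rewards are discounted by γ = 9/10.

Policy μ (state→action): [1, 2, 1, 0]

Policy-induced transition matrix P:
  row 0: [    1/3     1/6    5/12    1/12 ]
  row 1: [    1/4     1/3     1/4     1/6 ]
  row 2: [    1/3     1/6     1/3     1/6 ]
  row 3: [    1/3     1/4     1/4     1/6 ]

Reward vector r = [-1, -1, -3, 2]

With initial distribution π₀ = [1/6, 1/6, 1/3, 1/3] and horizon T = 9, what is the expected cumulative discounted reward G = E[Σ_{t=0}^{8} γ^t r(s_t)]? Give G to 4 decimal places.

G = -6.9381

t=0: π = [0.1667, 0.1667, 0.3333, 0.3333], E[r] = -0.6667, γ^t·E[r] = -0.666667, running G = -0.666667
t=1: π = [0.3194, 0.2222, 0.3056, 0.1528], E[r] = -1.1528, γ^t·E[r] = -1.037500, running G = -1.704167
t=2: π = [0.3148, 0.2164, 0.3287, 0.1400], E[r] = -1.2373, γ^t·E[r] = -1.002188, running G = -2.706354
t=3: π = [0.3153, 0.2144, 0.3299, 0.1404], E[r] = -1.2384, γ^t·E[r] = -0.902813, running G = -3.609167
t=4: π = [0.3155, 0.2141, 0.3300, 0.1404], E[r] = -1.2389, γ^t·E[r] = -0.812842, running G = -4.422009
t=5: π = [0.3155, 0.2141, 0.3301, 0.1404], E[r] = -1.2390, γ^t·E[r] = -0.731634, running G = -5.153643
t=6: π = [0.3155, 0.2140, 0.3301, 0.1404], E[r] = -1.2391, γ^t·E[r] = -0.658482, running G = -5.812125
t=7: π = [0.3155, 0.2140, 0.3301, 0.1404], E[r] = -1.2391, γ^t·E[r] = -0.592636, running G = -6.404760
t=8: π = [0.3155, 0.2140, 0.3301, 0.1404], E[r] = -1.2391, γ^t·E[r] = -0.533372, running G = -6.938133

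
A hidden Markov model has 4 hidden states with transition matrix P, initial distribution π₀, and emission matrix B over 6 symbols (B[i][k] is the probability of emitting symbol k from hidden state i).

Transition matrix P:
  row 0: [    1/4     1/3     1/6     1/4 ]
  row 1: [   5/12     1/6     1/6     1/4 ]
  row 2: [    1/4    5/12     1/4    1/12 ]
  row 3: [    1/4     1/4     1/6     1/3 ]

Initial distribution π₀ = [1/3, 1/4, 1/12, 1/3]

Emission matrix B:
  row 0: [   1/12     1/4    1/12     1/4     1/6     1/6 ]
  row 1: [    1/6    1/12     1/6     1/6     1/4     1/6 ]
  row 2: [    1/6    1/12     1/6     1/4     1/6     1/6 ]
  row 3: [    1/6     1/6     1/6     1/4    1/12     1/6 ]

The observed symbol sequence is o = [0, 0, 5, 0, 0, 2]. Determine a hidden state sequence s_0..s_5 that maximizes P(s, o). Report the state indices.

t=0: δ = [2.778e-02, 4.167e-02, 1.389e-02, 5.556e-02]  (obs o_0=0)
t=1: δ = [1.447e-03, 2.315e-03, 1.543e-03, 3.086e-03]  ψ = [1, 3, 3, 3]  (obs o_1=0)
t=2: δ = [1.608e-04, 1.286e-04, 8.573e-05, 1.715e-04]  ψ = [1, 3, 3, 3]  (obs o_2=5)
t=3: δ = [4.465e-06, 8.931e-06, 4.763e-06, 9.526e-06]  ψ = [1, 0, 3, 3]  (obs o_3=0)
t=4: δ = [3.101e-07, 3.969e-07, 2.646e-07, 5.292e-07]  ψ = [1, 3, 3, 3]  (obs o_4=0)
t=5: δ = [1.378e-08, 2.205e-08, 1.470e-08, 2.940e-08]  ψ = [1, 3, 3, 3]  (obs o_5=2)
backtrack: best end state = 3; path = [3, 3, 3, 3, 3, 3]

path = [3, 3, 3, 3, 3, 3]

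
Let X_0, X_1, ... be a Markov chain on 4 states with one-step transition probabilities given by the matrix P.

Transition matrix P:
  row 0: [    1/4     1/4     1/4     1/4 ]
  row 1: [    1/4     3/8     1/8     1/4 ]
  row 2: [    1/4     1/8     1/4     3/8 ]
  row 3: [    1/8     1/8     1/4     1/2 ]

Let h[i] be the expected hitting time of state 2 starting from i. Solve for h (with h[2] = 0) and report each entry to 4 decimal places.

h = [4.5405, 5.1892, 0.0000, 4.4324]

First-step conditioning: h[2] = 0; for i ≠ 2, h[i] = 1 + Σ_k P[i][k]·h[k].
  h[0] = 1 + 1/4·h[0] + 1/4·h[1] + 1/4·h[3]
  h[1] = 1 + 1/4·h[0] + 3/8·h[1] + 1/4·h[3]
  h[3] = 1 + 1/8·h[0] + 1/8·h[1] + 1/2·h[3]
Solving the 3×3 linear system over states ≠ 2 gives exactly h = [168/37, 192/37, 0, 164/37] (h[2] = 0 is the target).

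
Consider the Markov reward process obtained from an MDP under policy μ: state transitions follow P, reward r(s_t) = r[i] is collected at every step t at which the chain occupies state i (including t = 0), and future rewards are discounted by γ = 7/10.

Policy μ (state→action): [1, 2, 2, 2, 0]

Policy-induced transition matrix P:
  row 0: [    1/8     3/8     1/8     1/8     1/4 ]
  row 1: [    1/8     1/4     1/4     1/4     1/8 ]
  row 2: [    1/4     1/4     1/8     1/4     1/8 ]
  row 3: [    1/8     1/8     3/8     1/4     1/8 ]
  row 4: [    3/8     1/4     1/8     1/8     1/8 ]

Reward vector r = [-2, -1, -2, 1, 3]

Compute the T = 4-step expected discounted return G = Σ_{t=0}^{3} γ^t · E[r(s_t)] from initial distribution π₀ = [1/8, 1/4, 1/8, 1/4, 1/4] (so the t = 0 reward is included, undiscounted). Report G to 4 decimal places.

t=0: π = [0.1250, 0.2500, 0.1250, 0.2500, 0.2500], E[r] = 0.2500, γ^t·E[r] = 0.250000, running G = 0.250000
t=1: π = [0.2031, 0.2344, 0.2188, 0.2031, 0.1406], E[r] = -0.4531, γ^t·E[r] = -0.317188, running G = -0.067188
t=2: π = [0.1875, 0.2500, 0.2051, 0.2070, 0.1504], E[r] = -0.3770, γ^t·E[r] = -0.184707, running G = -0.251895
t=3: π = [0.1882, 0.2476, 0.2080, 0.2078, 0.1484], E[r] = -0.3870, γ^t·E[r] = -0.132728, running G = -0.384623

G = -0.3846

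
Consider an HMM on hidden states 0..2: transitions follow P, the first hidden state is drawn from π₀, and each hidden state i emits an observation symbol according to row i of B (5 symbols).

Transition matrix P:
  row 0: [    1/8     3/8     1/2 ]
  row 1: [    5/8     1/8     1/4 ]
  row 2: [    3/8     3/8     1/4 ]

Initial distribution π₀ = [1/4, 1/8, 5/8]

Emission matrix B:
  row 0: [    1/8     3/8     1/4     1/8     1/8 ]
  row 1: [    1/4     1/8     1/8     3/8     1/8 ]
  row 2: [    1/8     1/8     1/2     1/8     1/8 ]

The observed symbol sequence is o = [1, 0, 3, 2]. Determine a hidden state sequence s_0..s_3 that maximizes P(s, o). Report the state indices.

path = [0, 1, 0, 2]

t=0: δ = [9.375e-02, 1.562e-02, 7.812e-02]  (obs o_0=1)
t=1: δ = [3.662e-03, 8.789e-03, 5.859e-03]  ψ = [2, 0, 0]  (obs o_1=0)
t=2: δ = [6.866e-04, 8.240e-04, 2.747e-04]  ψ = [1, 2, 1]  (obs o_2=3)
t=3: δ = [1.287e-04, 3.219e-05, 1.717e-04]  ψ = [1, 0, 0]  (obs o_3=2)
backtrack: best end state = 2; path = [0, 1, 0, 2]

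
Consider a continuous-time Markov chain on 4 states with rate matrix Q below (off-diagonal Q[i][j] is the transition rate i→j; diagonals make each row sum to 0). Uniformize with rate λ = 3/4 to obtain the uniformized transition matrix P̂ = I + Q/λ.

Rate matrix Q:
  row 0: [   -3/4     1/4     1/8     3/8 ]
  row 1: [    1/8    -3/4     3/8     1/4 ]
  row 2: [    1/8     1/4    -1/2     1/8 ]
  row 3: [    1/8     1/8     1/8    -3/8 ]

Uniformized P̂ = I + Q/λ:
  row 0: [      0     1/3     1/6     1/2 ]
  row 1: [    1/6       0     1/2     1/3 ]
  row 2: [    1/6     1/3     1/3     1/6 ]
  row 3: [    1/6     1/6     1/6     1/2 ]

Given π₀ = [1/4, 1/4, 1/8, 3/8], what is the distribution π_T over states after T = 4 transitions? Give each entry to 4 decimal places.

π = [0.1429, 0.2031, 0.2810, 0.3730]

t=0: π = [0.2500, 0.2500, 0.1250, 0.3750]
t=1: π = [0.1250, 0.1875, 0.2708, 0.4167]
t=2: π = [0.1458, 0.2014, 0.2743, 0.3785]
t=3: π = [0.1424, 0.2031, 0.2795, 0.3750]
t=4: π = [0.1429, 0.2031, 0.2810, 0.3730]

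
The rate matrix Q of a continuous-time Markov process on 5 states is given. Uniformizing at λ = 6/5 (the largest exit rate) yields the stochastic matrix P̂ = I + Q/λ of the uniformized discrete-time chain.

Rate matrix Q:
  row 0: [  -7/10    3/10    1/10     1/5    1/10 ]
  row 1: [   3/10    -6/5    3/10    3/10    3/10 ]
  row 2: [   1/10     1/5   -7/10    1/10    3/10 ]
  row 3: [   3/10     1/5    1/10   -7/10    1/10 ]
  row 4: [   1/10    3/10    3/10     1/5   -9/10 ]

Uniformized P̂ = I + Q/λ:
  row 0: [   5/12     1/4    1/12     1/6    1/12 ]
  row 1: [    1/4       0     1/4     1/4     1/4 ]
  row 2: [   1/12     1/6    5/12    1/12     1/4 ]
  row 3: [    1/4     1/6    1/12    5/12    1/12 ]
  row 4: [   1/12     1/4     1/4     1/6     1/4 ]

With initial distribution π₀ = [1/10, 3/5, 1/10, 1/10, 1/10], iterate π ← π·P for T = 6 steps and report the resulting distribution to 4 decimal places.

t=0: π = [0.1000, 0.6000, 0.1000, 0.1000, 0.1000]
t=1: π = [0.2333, 0.0833, 0.2333, 0.2333, 0.2167]
t=2: π = [0.2139, 0.1903, 0.2111, 0.2125, 0.1722]
t=3: π = [0.2218, 0.1671, 0.2141, 0.2181, 0.1789]
t=4: π = [0.2215, 0.1722, 0.2124, 0.2173, 0.1767]
t=5: π = [0.2221, 0.1711, 0.2123, 0.2176, 0.1769]
t=6: π = [0.2222, 0.1714, 0.2121, 0.2176, 0.1767]

π = [0.2222, 0.1714, 0.2121, 0.2176, 0.1767]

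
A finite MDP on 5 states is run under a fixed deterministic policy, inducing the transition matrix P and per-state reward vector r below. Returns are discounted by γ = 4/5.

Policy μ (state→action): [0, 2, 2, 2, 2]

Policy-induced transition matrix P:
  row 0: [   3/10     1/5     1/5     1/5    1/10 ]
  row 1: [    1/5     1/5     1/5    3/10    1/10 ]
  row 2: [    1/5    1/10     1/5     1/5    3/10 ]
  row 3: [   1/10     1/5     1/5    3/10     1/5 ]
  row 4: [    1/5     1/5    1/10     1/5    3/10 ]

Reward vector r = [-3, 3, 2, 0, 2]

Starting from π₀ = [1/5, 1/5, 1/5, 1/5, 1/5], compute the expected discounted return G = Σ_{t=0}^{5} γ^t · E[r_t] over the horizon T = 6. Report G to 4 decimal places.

G = 2.7196

t=0: π = [0.2000, 0.2000, 0.2000, 0.2000, 0.2000], E[r] = 0.8000, γ^t·E[r] = 0.800000, running G = 0.800000
t=1: π = [0.2000, 0.1800, 0.1800, 0.2400, 0.2000], E[r] = 0.7000, γ^t·E[r] = 0.560000, running G = 1.360000
t=2: π = [0.1960, 0.1820, 0.1800, 0.2420, 0.2000], E[r] = 0.7180, γ^t·E[r] = 0.459520, running G = 1.819520
t=3: π = [0.1954, 0.1820, 0.1800, 0.2424, 0.2002], E[r] = 0.7202, γ^t·E[r] = 0.368742, running G = 2.188262
t=4: π = [0.1953, 0.1820, 0.1800, 0.2424, 0.2003], E[r] = 0.7206, γ^t·E[r] = 0.295166, running G = 2.483428
t=5: π = [0.1953, 0.1820, 0.1800, 0.2424, 0.2003], E[r] = 0.7207, γ^t·E[r] = 0.236154, running G = 2.719582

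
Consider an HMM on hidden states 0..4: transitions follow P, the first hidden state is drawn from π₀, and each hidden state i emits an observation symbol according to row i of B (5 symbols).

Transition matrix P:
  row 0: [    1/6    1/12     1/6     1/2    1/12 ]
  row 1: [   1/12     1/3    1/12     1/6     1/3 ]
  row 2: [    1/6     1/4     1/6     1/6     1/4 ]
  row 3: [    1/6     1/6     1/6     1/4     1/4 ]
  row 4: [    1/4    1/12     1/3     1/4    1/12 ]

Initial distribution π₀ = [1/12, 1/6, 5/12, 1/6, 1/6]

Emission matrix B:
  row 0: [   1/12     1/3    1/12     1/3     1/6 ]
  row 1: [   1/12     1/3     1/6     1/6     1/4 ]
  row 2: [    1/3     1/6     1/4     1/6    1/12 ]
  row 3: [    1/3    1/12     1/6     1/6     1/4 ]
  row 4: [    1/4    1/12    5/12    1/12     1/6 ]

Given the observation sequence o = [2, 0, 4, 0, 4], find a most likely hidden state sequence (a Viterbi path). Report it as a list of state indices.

t=0: δ = [6.944e-03, 2.778e-02, 1.042e-01, 2.778e-02, 6.944e-02]  (obs o_0=2)
t=1: δ = [1.447e-03, 2.170e-03, 7.716e-03, 5.787e-03, 6.510e-03]  ψ = [2, 2, 4, 2, 2]  (obs o_1=0)
t=2: δ = [2.713e-04, 4.823e-04, 1.808e-04, 4.069e-04, 3.215e-04]  ψ = [4, 2, 4, 4, 2]  (obs o_2=4)
t=3: δ = [6.698e-06, 1.340e-05, 3.572e-05, 4.521e-05, 4.019e-05]  ψ = [4, 1, 4, 0, 1]  (obs o_3=0)
t=4: δ = [1.674e-06, 2.233e-06, 1.116e-06, 2.826e-06, 1.884e-06]  ψ = [4, 2, 4, 3, 3]  (obs o_4=4)
backtrack: best end state = 3; path = [2, 4, 0, 3, 3]

path = [2, 4, 0, 3, 3]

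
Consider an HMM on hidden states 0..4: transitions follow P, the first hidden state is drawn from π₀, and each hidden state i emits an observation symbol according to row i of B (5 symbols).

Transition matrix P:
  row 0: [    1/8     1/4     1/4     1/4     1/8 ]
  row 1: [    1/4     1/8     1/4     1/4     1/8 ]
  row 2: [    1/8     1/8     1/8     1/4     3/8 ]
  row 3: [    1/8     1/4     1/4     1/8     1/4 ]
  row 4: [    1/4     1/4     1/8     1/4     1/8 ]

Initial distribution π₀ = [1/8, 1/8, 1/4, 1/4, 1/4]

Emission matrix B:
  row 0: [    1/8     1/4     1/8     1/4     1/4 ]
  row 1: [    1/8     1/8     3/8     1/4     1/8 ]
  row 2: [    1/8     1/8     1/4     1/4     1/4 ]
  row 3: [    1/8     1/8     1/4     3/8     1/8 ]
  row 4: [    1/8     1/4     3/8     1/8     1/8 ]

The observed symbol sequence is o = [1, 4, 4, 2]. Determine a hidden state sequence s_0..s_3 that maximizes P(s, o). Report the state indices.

path = [4, 0, 2, 4]

t=0: δ = [3.125e-02, 1.562e-02, 3.125e-02, 3.125e-02, 6.250e-02]  (obs o_0=1)
t=1: δ = [3.906e-03, 1.953e-03, 1.953e-03, 1.953e-03, 1.465e-03]  ψ = [4, 4, 0, 4, 2]  (obs o_1=4)
t=2: δ = [1.221e-04, 1.221e-04, 2.441e-04, 1.221e-04, 9.155e-05]  ψ = [0, 0, 0, 0, 2]  (obs o_2=4)
t=3: δ = [3.815e-06, 1.144e-05, 7.629e-06, 1.526e-05, 3.433e-05]  ψ = [1, 0, 0, 2, 2]  (obs o_3=2)
backtrack: best end state = 4; path = [4, 0, 2, 4]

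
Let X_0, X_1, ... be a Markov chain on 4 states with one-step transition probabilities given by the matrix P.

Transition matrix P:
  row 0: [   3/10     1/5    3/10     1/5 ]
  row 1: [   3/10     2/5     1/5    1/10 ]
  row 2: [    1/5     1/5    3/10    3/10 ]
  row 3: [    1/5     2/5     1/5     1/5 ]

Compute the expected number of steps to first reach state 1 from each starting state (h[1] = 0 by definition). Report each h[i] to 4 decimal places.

First-step conditioning: h[1] = 0; for i ≠ 1, h[i] = 1 + Σ_k P[i][k]·h[k].
  h[0] = 1 + 3/10·h[0] + 3/10·h[2] + 1/5·h[3]
  h[2] = 1 + 1/5·h[0] + 3/10·h[2] + 3/10·h[3]
  h[3] = 1 + 1/5·h[0] + 1/5·h[2] + 1/5·h[3]
Solving the 3×3 linear system over states ≠ 1 gives exactly h = [505/124, 0, 495/124, 405/124] (h[1] = 0 is the target).

h = [4.0726, 0.0000, 3.9919, 3.2661]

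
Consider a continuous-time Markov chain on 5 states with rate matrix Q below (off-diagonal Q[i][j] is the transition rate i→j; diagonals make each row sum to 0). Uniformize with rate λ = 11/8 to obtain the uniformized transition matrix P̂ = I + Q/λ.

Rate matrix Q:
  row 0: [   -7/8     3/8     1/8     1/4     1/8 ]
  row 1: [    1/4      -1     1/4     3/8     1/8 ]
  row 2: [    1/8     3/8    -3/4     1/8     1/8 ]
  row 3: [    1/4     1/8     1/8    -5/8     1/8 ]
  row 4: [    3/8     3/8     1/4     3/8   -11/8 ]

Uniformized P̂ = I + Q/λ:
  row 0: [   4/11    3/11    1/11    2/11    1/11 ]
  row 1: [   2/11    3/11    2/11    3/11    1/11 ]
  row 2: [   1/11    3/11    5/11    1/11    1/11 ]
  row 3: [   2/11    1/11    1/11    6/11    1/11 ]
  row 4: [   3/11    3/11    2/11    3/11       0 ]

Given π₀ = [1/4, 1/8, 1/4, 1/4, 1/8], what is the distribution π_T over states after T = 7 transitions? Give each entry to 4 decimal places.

π = [0.2108, 0.2178, 0.1860, 0.3021, 0.0833]

t=0: π = [0.2500, 0.1250, 0.2500, 0.2500, 0.1250]
t=1: π = [0.2159, 0.2273, 0.2045, 0.2727, 0.0795]
t=2: π = [0.2097, 0.2231, 0.1932, 0.2903, 0.0837]
t=3: π = [0.2100, 0.2199, 0.1890, 0.2977, 0.0833]
t=4: π = [0.2104, 0.2186, 0.1872, 0.3005, 0.0833]
t=5: π = [0.2106, 0.2181, 0.1864, 0.3015, 0.0833]
t=6: π = [0.2107, 0.2179, 0.1861, 0.3019, 0.0833]
t=7: π = [0.2108, 0.2178, 0.1860, 0.3021, 0.0833]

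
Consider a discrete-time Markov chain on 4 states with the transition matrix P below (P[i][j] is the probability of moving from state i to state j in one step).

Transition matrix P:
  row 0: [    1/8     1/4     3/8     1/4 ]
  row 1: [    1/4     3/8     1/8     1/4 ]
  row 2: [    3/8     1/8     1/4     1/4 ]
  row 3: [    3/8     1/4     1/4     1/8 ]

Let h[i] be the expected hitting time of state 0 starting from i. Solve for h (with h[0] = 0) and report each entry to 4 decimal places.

h = [0.0000, 3.3377, 2.8609, 2.9139]

First-step conditioning: h[0] = 0; for i ≠ 0, h[i] = 1 + Σ_k P[i][k]·h[k].
  h[1] = 1 + 3/8·h[1] + 1/8·h[2] + 1/4·h[3]
  h[2] = 1 + 1/8·h[1] + 1/4·h[2] + 1/4·h[3]
  h[3] = 1 + 1/4·h[1] + 1/4·h[2] + 1/8·h[3]
Solving the 3×3 linear system over states ≠ 0 gives exactly h = [0, 504/151, 432/151, 440/151] (h[0] = 0 is the target).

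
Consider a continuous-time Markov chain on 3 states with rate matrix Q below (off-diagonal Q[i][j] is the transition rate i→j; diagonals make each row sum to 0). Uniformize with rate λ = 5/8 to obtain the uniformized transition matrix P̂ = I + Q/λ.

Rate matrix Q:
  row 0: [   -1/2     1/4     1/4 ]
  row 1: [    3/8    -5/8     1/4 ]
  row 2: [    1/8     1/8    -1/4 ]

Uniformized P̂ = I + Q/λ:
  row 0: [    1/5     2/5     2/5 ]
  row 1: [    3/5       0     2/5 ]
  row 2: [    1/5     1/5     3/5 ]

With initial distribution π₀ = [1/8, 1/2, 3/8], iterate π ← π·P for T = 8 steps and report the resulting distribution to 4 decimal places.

π = [0.2856, 0.2144, 0.5000]

t=0: π = [0.1250, 0.5000, 0.3750]
t=1: π = [0.4000, 0.1250, 0.4750]
t=2: π = [0.2500, 0.2550, 0.4950]
t=3: π = [0.3020, 0.1990, 0.4990]
t=4: π = [0.2796, 0.2206, 0.4998]
t=5: π = [0.2882, 0.2118, 0.5000]
t=6: π = [0.2847, 0.2153, 0.5000]
t=7: π = [0.2861, 0.2139, 0.5000]
t=8: π = [0.2856, 0.2144, 0.5000]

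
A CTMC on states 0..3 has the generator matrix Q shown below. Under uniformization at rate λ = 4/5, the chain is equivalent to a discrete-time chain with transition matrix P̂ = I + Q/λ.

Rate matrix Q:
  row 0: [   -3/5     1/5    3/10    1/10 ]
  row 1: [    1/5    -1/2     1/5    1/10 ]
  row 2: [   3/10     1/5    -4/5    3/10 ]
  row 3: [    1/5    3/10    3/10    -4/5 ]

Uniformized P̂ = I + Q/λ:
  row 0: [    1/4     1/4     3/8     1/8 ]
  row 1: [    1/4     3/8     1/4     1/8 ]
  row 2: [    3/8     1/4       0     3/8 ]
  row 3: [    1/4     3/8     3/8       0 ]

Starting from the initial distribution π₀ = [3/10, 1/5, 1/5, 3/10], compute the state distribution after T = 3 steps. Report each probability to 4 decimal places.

t=0: π = [0.3000, 0.2000, 0.2000, 0.3000]
t=1: π = [0.2750, 0.3125, 0.2750, 0.1375]
t=2: π = [0.2844, 0.3063, 0.2328, 0.1766]
t=3: π = [0.2791, 0.3104, 0.2494, 0.1611]

π = [0.2791, 0.3104, 0.2494, 0.1611]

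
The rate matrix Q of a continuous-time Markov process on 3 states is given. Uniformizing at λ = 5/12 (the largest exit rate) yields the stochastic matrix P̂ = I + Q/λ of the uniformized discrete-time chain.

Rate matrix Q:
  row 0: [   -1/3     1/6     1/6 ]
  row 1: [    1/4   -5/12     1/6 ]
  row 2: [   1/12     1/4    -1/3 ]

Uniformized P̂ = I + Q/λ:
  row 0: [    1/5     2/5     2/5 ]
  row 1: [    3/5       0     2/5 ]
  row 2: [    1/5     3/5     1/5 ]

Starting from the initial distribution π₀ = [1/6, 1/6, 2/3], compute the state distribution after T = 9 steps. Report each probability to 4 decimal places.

t=0: π = [0.1667, 0.1667, 0.6667]
t=1: π = [0.2667, 0.4667, 0.2667]
t=2: π = [0.3867, 0.2667, 0.3467]
t=3: π = [0.3067, 0.3627, 0.3307]
t=4: π = [0.3451, 0.3211, 0.3339]
t=5: π = [0.3284, 0.3383, 0.3332]
t=6: π = [0.3353, 0.3313, 0.3334]
t=7: π = [0.3325, 0.3341, 0.3333]
t=8: π = [0.3337, 0.3330, 0.3333]
t=9: π = [0.3332, 0.3335, 0.3333]

π = [0.3332, 0.3335, 0.3333]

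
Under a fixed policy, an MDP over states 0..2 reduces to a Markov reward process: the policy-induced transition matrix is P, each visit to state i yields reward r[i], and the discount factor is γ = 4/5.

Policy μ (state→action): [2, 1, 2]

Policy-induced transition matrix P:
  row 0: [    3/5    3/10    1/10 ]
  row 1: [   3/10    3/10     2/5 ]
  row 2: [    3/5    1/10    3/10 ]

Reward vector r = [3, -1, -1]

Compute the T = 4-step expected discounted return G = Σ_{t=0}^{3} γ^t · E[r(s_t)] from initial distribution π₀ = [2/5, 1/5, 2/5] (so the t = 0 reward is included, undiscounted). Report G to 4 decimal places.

G = 2.8170

t=0: π = [0.4000, 0.2000, 0.4000], E[r] = 0.6000, γ^t·E[r] = 0.600000, running G = 0.600000
t=1: π = [0.5400, 0.2200, 0.2400], E[r] = 1.1600, γ^t·E[r] = 0.928000, running G = 1.528000
t=2: π = [0.5340, 0.2520, 0.2140], E[r] = 1.1360, γ^t·E[r] = 0.727040, running G = 2.255040
t=3: π = [0.5244, 0.2572, 0.2184], E[r] = 1.0976, γ^t·E[r] = 0.561971, running G = 2.817011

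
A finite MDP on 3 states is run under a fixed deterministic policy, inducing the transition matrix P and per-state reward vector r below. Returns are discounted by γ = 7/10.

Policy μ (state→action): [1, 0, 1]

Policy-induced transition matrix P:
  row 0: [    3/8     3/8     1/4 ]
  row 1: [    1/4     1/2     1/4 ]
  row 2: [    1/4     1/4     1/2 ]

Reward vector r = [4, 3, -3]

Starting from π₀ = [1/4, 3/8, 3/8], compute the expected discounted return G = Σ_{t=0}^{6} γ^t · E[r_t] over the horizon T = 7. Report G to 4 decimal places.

G = 3.5906

t=0: π = [0.2500, 0.3750, 0.3750], E[r] = 1.0000, γ^t·E[r] = 1.000000, running G = 1.000000
t=1: π = [0.2813, 0.3750, 0.3438], E[r] = 1.2188, γ^t·E[r] = 0.853125, running G = 1.853125
t=2: π = [0.2852, 0.3789, 0.3359], E[r] = 1.2695, γ^t·E[r] = 0.622070, running G = 2.475195
t=3: π = [0.2856, 0.3804, 0.3340], E[r] = 1.2817, γ^t·E[r] = 0.439636, running G = 2.914832
t=4: π = [0.2857, 0.3808, 0.3335], E[r] = 1.2847, γ^t·E[r] = 0.308463, running G = 3.223295
t=5: π = [0.2857, 0.3809, 0.3334], E[r] = 1.2855, γ^t·E[r] = 0.216049, running G = 3.439344
t=6: π = [0.2857, 0.3809, 0.3333], E[r] = 1.2857, γ^t·E[r] = 0.151256, running G = 3.590600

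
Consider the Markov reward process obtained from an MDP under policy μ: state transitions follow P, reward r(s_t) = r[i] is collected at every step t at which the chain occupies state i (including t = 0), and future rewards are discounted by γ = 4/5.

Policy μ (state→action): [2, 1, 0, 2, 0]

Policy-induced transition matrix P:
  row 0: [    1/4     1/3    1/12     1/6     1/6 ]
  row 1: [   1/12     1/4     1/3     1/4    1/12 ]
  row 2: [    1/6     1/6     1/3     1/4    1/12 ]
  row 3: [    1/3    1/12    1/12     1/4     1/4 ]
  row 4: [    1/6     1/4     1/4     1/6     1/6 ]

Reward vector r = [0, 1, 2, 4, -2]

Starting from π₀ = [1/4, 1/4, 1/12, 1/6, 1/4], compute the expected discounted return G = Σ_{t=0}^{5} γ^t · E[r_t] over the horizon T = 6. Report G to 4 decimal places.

G = 3.8583

t=0: π = [0.2500, 0.2500, 0.0833, 0.1667, 0.2500], E[r] = 0.5833, γ^t·E[r] = 0.583333, running G = 0.583333
t=1: π = [0.1944, 0.2361, 0.2083, 0.2083, 0.1528], E[r] = 1.1806, γ^t·E[r] = 0.944444, running G = 1.527778
t=2: π = [0.1979, 0.2141, 0.2199, 0.2211, 0.1470], E[r] = 1.2442, γ^t·E[r] = 0.796296, running G = 2.324074
t=3: π = [0.2022, 0.2113, 0.2163, 0.2213, 0.1489], E[r] = 1.2312, γ^t·E[r] = 0.630370, running G = 2.954444
t=4: π = [0.2028, 0.2119, 0.2151, 0.2207, 0.1495], E[r] = 1.2261, γ^t·E[r] = 0.502219, running G = 3.456663
t=5: π = [0.2027, 0.2122, 0.2150, 0.2206, 0.1495], E[r] = 1.2258, γ^t·E[r] = 0.401673, running G = 3.858336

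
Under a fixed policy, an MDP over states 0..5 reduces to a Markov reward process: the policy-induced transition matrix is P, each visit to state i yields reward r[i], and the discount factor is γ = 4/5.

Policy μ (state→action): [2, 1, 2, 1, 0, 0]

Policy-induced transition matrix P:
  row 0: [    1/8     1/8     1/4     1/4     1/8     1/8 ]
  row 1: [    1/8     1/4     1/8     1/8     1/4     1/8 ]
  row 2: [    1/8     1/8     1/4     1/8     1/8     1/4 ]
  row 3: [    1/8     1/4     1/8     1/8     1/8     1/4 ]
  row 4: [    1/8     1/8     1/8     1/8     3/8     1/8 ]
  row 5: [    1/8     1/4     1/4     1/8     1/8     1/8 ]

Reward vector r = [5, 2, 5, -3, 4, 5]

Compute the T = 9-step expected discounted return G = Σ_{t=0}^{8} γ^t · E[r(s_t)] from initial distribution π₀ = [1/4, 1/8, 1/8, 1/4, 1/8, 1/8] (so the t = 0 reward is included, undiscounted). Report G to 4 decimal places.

G = 12.7944

t=0: π = [0.2500, 0.1250, 0.1250, 0.2500, 0.1250, 0.1250], E[r] = 2.5000, γ^t·E[r] = 2.500000, running G = 2.500000
t=1: π = [0.1250, 0.1875, 0.1875, 0.1563, 0.1719, 0.1719], E[r] = 3.0156, γ^t·E[r] = 2.412500, running G = 4.912500
t=2: π = [0.1250, 0.1895, 0.1855, 0.1406, 0.1914, 0.1680], E[r] = 3.1152, γ^t·E[r] = 1.993750, running G = 6.906250
t=3: π = [0.1250, 0.1873, 0.1848, 0.1406, 0.1965, 0.1658], E[r] = 3.1167, γ^t·E[r] = 1.595750, running G = 8.502000
t=4: π = [0.1250, 0.1867, 0.1844, 0.1406, 0.1975, 0.1657], E[r] = 3.1173, γ^t·E[r] = 1.276863, running G = 9.778863
t=5: π = [0.1250, 0.1866, 0.1844, 0.1406, 0.1977, 0.1656], E[r] = 3.1174, γ^t·E[r] = 1.021509, running G = 10.800371
t=6: π = [0.1250, 0.1866, 0.1844, 0.1406, 0.1978, 0.1656], E[r] = 3.1174, γ^t·E[r] = 0.817210, running G = 11.617581
t=7: π = [0.1250, 0.1866, 0.1844, 0.1406, 0.1978, 0.1656], E[r] = 3.1174, γ^t·E[r] = 0.653768, running G = 12.271350
t=8: π = [0.1250, 0.1866, 0.1844, 0.1406, 0.1978, 0.1656], E[r] = 3.1174, γ^t·E[r] = 0.523015, running G = 12.794364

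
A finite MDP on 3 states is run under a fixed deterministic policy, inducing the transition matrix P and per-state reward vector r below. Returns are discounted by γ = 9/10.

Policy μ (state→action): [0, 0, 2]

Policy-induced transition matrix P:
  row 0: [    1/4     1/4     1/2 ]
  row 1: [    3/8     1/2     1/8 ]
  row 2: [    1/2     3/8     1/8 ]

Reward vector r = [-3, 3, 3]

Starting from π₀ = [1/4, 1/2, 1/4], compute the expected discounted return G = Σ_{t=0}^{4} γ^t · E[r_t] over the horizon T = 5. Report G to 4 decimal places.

G = 4.0173

t=0: π = [0.2500, 0.5000, 0.2500], E[r] = 1.5000, γ^t·E[r] = 1.500000, running G = 1.500000
t=1: π = [0.3750, 0.4063, 0.2188], E[r] = 0.7500, γ^t·E[r] = 0.675000, running G = 2.175000
t=2: π = [0.3555, 0.3789, 0.2656], E[r] = 0.8672, γ^t·E[r] = 0.702422, running G = 2.877422
t=3: π = [0.3638, 0.3779, 0.2583], E[r] = 0.8174, γ^t·E[r] = 0.595872, running G = 3.473294
t=4: π = [0.3618, 0.3768, 0.2614], E[r] = 0.8291, γ^t·E[r] = 0.543974, running G = 4.017267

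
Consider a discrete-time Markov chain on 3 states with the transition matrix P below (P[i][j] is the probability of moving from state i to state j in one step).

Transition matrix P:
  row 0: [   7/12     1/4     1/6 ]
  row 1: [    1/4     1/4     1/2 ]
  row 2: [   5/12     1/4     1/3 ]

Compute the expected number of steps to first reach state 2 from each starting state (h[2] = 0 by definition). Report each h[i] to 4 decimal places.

h = [4.0000, 2.6667, 0.0000]

First-step conditioning: h[2] = 0; for i ≠ 2, h[i] = 1 + Σ_k P[i][k]·h[k].
  h[0] = 1 + 7/12·h[0] + 1/4·h[1]
  h[1] = 1 + 1/4·h[0] + 1/4·h[1]
Solving the 2×2 linear system over states ≠ 2 gives exactly h = [4, 8/3, 0] (h[2] = 0 is the target).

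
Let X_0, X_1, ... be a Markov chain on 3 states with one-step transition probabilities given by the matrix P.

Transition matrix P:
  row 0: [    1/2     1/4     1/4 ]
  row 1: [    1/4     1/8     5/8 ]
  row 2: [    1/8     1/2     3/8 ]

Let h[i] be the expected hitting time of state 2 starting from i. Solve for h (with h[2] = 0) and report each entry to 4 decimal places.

First-step conditioning: h[2] = 0; for i ≠ 2, h[i] = 1 + Σ_k P[i][k]·h[k].
  h[0] = 1 + 1/2·h[0] + 1/4·h[1]
  h[1] = 1 + 1/4·h[0] + 1/8·h[1]
Solving the 2×2 linear system over states ≠ 2 gives exactly h = [3, 2, 0] (h[2] = 0 is the target).

h = [3.0000, 2.0000, 0.0000]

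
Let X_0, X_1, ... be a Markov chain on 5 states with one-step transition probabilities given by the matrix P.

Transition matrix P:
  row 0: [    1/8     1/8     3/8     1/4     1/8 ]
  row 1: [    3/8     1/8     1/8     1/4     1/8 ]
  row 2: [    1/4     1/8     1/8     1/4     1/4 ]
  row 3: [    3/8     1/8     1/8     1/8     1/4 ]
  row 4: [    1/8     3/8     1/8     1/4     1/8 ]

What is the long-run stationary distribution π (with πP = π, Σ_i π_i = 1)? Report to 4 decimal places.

π = [0.2461, 0.1690, 0.1865, 0.2222, 0.1761]

Balance equations π_j = Σ_i π_i·P[i][j]:
  π_0 = 1/8·π_0 + 3/8·π_1 + 1/4·π_2 + 3/8·π_3 + 1/8·π_4
  π_1 = 1/8·π_0 + 1/8·π_1 + 1/8·π_2 + 1/8·π_3 + 3/8·π_4
  π_2 = 3/8·π_0 + 1/8·π_1 + 1/8·π_2 + 1/8·π_3 + 1/8·π_4
  π_3 = 1/4·π_0 + 1/4·π_1 + 1/4·π_2 + 1/8·π_3 + 1/4·π_4
  normalize: π_0 + π_1 + π_2 + π_3 + π_4 = 1
Solving the linear system gives exactly π = [731/2970, 251/1485, 277/1485, 2/9, 523/2970].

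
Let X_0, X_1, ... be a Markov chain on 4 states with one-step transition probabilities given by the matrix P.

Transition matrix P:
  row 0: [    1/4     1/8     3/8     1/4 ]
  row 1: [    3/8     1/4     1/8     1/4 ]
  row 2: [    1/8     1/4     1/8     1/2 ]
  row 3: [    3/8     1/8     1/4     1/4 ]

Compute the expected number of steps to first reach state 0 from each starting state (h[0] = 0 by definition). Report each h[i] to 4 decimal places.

h = [0.0000, 2.9880, 3.7590, 3.0843]

First-step conditioning: h[0] = 0; for i ≠ 0, h[i] = 1 + Σ_k P[i][k]·h[k].
  h[1] = 1 + 1/4·h[1] + 1/8·h[2] + 1/4·h[3]
  h[2] = 1 + 1/4·h[1] + 1/8·h[2] + 1/2·h[3]
  h[3] = 1 + 1/8·h[1] + 1/4·h[2] + 1/4·h[3]
Solving the 3×3 linear system over states ≠ 0 gives exactly h = [0, 248/83, 312/83, 256/83] (h[0] = 0 is the target).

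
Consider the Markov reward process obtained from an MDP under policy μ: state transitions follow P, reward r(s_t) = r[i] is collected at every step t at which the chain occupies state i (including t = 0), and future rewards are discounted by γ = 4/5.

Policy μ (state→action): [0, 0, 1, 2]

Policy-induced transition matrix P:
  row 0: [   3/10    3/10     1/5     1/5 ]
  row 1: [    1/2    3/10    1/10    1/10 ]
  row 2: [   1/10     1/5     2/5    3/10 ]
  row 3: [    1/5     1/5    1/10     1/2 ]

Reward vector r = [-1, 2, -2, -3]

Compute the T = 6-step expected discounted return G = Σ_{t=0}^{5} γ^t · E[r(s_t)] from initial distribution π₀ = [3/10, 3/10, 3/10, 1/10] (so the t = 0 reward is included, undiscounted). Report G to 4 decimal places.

G = -3.1498

t=0: π = [0.3000, 0.3000, 0.3000, 0.1000], E[r] = -0.6000, γ^t·E[r] = -0.600000, running G = -0.600000
t=1: π = [0.2900, 0.2600, 0.2200, 0.2300], E[r] = -0.9000, γ^t·E[r] = -0.720000, running G = -1.320000
t=2: π = [0.2850, 0.2550, 0.1950, 0.2650], E[r] = -0.9600, γ^t·E[r] = -0.614400, running G = -1.934400
t=3: π = [0.2855, 0.2540, 0.1870, 0.2735], E[r] = -0.9720, γ^t·E[r] = -0.497664, running G = -2.432064
t=4: π = [0.2861, 0.2540, 0.1847, 0.2754], E[r] = -0.9735, γ^t·E[r] = -0.398746, running G = -2.830810
t=5: π = [0.2863, 0.2540, 0.1840, 0.2757], E[r] = -0.9734, γ^t·E[r] = -0.318947, running G = -3.149757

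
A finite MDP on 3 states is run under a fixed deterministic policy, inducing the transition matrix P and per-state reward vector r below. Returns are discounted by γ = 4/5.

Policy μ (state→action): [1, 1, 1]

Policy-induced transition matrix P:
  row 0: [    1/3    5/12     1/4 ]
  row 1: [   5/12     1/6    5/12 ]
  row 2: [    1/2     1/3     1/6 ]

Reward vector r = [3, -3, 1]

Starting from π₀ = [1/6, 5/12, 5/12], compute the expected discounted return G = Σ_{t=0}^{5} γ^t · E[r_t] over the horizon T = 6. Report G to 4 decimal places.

t=0: π = [0.1667, 0.4167, 0.4167], E[r] = -0.3333, γ^t·E[r] = -0.333333, running G = -0.333333
t=1: π = [0.4375, 0.2778, 0.2847], E[r] = 0.7639, γ^t·E[r] = 0.611111, running G = 0.277778
t=2: π = [0.4039, 0.3235, 0.2726], E[r] = 0.5139, γ^t·E[r] = 0.328889, running G = 0.606667
t=3: π = [0.4057, 0.3131, 0.2812], E[r] = 0.5591, γ^t·E[r] = 0.286272, running G = 0.892938
t=4: π = [0.4063, 0.3150, 0.2787], E[r] = 0.5527, γ^t·E[r] = 0.226397, running G = 1.119335
t=5: π = [0.4060, 0.3147, 0.2793], E[r] = 0.5533, γ^t·E[r] = 0.181302, running G = 1.300636

G = 1.3006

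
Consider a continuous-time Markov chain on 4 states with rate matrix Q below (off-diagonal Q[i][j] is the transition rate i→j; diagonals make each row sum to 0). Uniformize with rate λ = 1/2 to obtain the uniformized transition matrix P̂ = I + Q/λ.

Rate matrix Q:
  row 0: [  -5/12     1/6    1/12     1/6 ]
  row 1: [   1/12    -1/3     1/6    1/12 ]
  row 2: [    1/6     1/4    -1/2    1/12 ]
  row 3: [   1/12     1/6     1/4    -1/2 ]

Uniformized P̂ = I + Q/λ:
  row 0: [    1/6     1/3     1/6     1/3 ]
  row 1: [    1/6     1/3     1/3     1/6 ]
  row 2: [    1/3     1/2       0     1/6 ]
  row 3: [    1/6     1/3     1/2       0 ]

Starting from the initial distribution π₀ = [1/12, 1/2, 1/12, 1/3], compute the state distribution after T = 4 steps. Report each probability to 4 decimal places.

π = [0.2093, 0.3760, 0.2436, 0.1711]

t=0: π = [0.0833, 0.5000, 0.0833, 0.3333]
t=1: π = [0.1806, 0.3472, 0.3472, 0.1250]
t=2: π = [0.2245, 0.3912, 0.2083, 0.1759]
t=3: π = [0.2014, 0.3681, 0.2558, 0.1748]
t=4: π = [0.2093, 0.3760, 0.2436, 0.1711]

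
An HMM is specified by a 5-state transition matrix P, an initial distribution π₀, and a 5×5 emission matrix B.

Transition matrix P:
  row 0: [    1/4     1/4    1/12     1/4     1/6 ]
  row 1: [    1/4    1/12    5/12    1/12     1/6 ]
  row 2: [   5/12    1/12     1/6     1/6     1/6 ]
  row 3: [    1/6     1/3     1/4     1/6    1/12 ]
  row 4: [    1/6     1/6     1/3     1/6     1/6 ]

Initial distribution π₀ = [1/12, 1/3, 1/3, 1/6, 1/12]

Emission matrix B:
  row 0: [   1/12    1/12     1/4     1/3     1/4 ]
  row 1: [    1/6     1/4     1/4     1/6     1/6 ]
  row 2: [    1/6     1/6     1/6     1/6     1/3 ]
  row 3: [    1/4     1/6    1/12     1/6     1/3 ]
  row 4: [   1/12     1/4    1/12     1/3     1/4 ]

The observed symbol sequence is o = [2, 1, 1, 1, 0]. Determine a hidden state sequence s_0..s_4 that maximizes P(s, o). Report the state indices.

path = [1, 2, 3, 1, 2]

t=0: δ = [2.083e-02, 8.333e-02, 5.556e-02, 1.389e-02, 6.944e-03]  (obs o_0=2)
t=1: δ = [1.929e-03, 1.736e-03, 5.787e-03, 1.543e-03, 3.472e-03]  ψ = [2, 1, 1, 2, 1]  (obs o_1=1)
t=2: δ = [2.009e-04, 1.447e-04, 1.929e-04, 1.608e-04, 2.411e-04]  ψ = [2, 4, 4, 2, 2]  (obs o_2=1)
t=3: δ = [6.698e-06, 1.340e-05, 1.340e-05, 8.372e-06, 1.005e-05]  ψ = [2, 3, 4, 0, 4]  (obs o_3=1)
t=4: δ = [4.651e-07, 4.651e-07, 9.303e-07, 5.582e-07, 1.861e-07]  ψ = [2, 3, 1, 2, 1]  (obs o_4=0)
backtrack: best end state = 2; path = [1, 2, 3, 1, 2]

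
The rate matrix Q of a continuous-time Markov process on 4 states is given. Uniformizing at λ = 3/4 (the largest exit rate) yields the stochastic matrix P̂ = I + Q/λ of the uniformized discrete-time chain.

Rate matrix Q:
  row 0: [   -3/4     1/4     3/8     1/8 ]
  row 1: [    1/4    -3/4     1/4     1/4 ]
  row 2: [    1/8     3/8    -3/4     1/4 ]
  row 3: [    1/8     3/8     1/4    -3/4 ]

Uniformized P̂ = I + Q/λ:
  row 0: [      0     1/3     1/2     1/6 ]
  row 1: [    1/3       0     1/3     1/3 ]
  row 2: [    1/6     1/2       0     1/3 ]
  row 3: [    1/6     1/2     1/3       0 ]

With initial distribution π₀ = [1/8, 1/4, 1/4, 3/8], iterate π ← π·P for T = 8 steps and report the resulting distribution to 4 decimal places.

t=0: π = [0.1250, 0.2500, 0.2500, 0.3750]
t=1: π = [0.1875, 0.3542, 0.2708, 0.1875]
t=2: π = [0.1944, 0.2917, 0.2743, 0.2396]
t=3: π = [0.1829, 0.3218, 0.2743, 0.2211]
t=4: π = [0.1898, 0.3086, 0.2724, 0.2292]
t=5: π = [0.1865, 0.3140, 0.2742, 0.2253]
t=6: π = [0.1879, 0.3119, 0.2730, 0.2272]
t=7: π = [0.1873, 0.3127, 0.2736, 0.2263]
t=8: π = [0.1876, 0.3124, 0.2733, 0.2267]

π = [0.1876, 0.3124, 0.2733, 0.2267]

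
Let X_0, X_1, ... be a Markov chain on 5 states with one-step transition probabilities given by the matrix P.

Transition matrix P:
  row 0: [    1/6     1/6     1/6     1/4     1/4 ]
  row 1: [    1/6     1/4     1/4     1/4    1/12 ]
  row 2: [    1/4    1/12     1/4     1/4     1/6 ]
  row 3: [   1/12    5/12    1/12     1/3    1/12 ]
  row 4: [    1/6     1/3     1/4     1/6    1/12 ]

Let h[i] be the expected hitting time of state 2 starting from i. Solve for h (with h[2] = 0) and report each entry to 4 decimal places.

First-step conditioning: h[2] = 0; for i ≠ 2, h[i] = 1 + Σ_k P[i][k]·h[k].
  h[0] = 1 + 1/6·h[0] + 1/6·h[1] + 1/4·h[3] + 1/4·h[4]
  h[1] = 1 + 1/6·h[0] + 1/4·h[1] + 1/4·h[3] + 1/12·h[4]
  h[3] = 1 + 1/12·h[0] + 5/12·h[1] + 1/3·h[3] + 1/12·h[4]
  h[4] = 1 + 1/6·h[0] + 1/3·h[1] + 1/6·h[3] + 1/12·h[4]
Solving the 4×4 linear system over states ≠ 2 gives exactly h = [4104/737, 18984/3685, 0, 22296/3685, 18708/3685] (h[2] = 0 is the target).

h = [5.5685, 5.1517, 0.0000, 6.0505, 5.0768]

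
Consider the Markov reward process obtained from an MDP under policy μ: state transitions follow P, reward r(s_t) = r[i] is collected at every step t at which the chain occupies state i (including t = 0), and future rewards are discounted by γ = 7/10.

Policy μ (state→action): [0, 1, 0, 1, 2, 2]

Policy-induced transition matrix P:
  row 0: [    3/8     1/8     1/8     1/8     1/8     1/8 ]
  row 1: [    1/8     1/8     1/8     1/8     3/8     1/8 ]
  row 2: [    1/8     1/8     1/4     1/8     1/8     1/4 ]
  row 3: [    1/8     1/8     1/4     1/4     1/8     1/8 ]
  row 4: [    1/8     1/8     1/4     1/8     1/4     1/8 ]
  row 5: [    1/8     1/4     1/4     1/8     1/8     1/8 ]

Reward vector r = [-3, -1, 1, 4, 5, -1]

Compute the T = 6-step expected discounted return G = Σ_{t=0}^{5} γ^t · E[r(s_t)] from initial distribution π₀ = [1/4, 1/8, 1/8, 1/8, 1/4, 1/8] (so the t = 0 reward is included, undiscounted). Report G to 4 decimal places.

t=0: π = [0.2500, 0.1250, 0.1250, 0.1250, 0.2500, 0.1250], E[r] = 0.8750, γ^t·E[r] = 0.875000, running G = 0.875000
t=1: π = [0.1875, 0.1406, 0.2031, 0.1406, 0.1875, 0.1406], E[r] = 0.8594, γ^t·E[r] = 0.601563, running G = 1.476563
t=2: π = [0.1719, 0.1426, 0.2090, 0.1426, 0.1836, 0.1504], E[r] = 0.8887, γ^t·E[r] = 0.435449, running G = 1.912012
t=3: π = [0.1680, 0.1438, 0.2107, 0.1428, 0.1836, 0.1511], E[r] = 0.9011, γ^t·E[r] = 0.309085, running G = 2.221097
t=4: π = [0.1670, 0.1439, 0.2110, 0.1429, 0.1839, 0.1513], E[r] = 0.9057, γ^t·E[r] = 0.217466, running G = 2.438563
t=5: π = [0.1667, 0.1439, 0.2111, 0.1429, 0.1840, 0.1514], E[r] = 0.9068, γ^t·E[r] = 0.152410, running G = 2.590973

G = 2.5910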